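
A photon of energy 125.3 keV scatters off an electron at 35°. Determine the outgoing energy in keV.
119.9795 keV

First convert energy to wavelength:
λ = hc/E, with hc ≈ 1239.842 keV·pm (i.e. 1239.842 eV·nm)

For E = 125.3 keV = 125300 eV:
λ = 1239.842 keV·pm / 125.3 keV
λ = 9.8950 pm

Calculate the Compton shift:
Δλ = λ_C(1 - cos(35°)) = 2.4263 × 0.1808
Δλ = 0.4388 pm

Final wavelength:
λ' = 9.8950 + 0.4388 = 10.3338 pm

Final energy:
E' = hc/λ' = 1239.842 / 10.3338 = 119.9795 keV

(Intermediate values are shown rounded; full precision is carried through to the final answer.)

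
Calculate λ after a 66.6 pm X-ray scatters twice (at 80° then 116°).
72.0949 pm

Apply Compton shift twice:

First scattering at θ₁ = 80°:
Δλ₁ = λ_C(1 - cos(80°))
Δλ₁ = 2.4263 × 0.8264
Δλ₁ = 2.0050 pm

After first scattering:
λ₁ = 66.6 + 2.0050 = 68.6050 pm

Second scattering at θ₂ = 116°:
Δλ₂ = λ_C(1 - cos(116°))
Δλ₂ = 2.4263 × 1.4384
Δλ₂ = 3.4899 pm

Final wavelength:
λ₂ = 68.6050 + 3.4899 = 72.0949 pm

Total shift: Δλ_total = 2.0050 + 3.4899 = 5.4949 pm

(Intermediate values are shown rounded; full precision is carried through to the final answer.)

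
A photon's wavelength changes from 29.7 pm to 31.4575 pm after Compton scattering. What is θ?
74.00°

First find the wavelength shift:
Δλ = λ' - λ = 31.4575 - 29.7 = 1.7575 pm

Using Δλ = λ_C(1 - cos θ), with λ_C = h/(m_e·c) ≈ 2.42631024 pm:
cos θ = 1 - Δλ/λ_C
cos θ = 1 - 1.7575/2.42631024
cos θ = 0.275649

θ = arccos(0.275649)
θ = 74.00°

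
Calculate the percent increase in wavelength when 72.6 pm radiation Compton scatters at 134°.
5.6636%

Calculate the Compton shift:
Δλ = λ_C(1 - cos(134°))
Δλ = 2.4263 × (1 - cos(134°))
Δλ = 2.4263 × 1.6947
Δλ = 4.1118 pm

Percentage change:
(Δλ/λ₀) × 100 = (4.1118/72.6) × 100
= 5.6636%

(Intermediate values are shown rounded; full precision is carried through to the final answer.)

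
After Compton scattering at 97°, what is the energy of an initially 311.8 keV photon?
185.0951 keV

First convert energy to wavelength:
λ = hc/E, with hc ≈ 1239.842 keV·pm (i.e. 1239.842 eV·nm)

For E = 311.8 keV = 311800 eV:
λ = 1239.842 keV·pm / 311.8 keV
λ = 3.9764 pm

Calculate the Compton shift:
Δλ = λ_C(1 - cos(97°)) = 2.4263 × 1.1219
Δλ = 2.7220 pm

Final wavelength:
λ' = 3.9764 + 2.7220 = 6.6984 pm

Final energy:
E' = hc/λ' = 1239.842 / 6.6984 = 185.0951 keV

(Intermediate values are shown rounded; full precision is carried through to the final answer.)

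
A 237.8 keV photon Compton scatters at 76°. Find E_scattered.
175.7860 keV

First convert energy to wavelength:
λ = hc/E, with hc ≈ 1239.842 keV·pm (i.e. 1239.842 eV·nm)

For E = 237.8 keV = 237800 eV:
λ = 1239.842 keV·pm / 237.8 keV
λ = 5.2138 pm

Calculate the Compton shift:
Δλ = λ_C(1 - cos(76°)) = 2.4263 × 0.7581
Δλ = 1.8393 pm

Final wavelength:
λ' = 5.2138 + 1.8393 = 7.0531 pm

Final energy:
E' = hc/λ' = 1239.842 / 7.0531 = 175.7860 keV

(Intermediate values are shown rounded; full precision is carried through to the final answer.)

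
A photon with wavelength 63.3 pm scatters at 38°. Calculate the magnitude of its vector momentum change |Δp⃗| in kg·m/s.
6.7889e-24 kg·m/s

Photon momentum magnitude is p = h/λ.

Initial momentum:
p₀ = h/λ = 6.6261e-34/6.3300e-11 = 1.0468e-23 kg·m/s

After scattering:
λ' = λ + Δλ = 63.3 + 0.5144 = 63.8144 pm
p' = h/λ' = 6.6261e-34/6.3814e-11 = 1.0383e-23 kg·m/s

Momentum is a vector; the scattered photon's direction makes angle θ = 38° with the incident direction. The magnitude of the vector change Δp⃗ = p⃗₀ − p⃗' is found from the law of cosines:
|Δp⃗|² = p₀² + p'² − 2p₀p'cos θ
|Δp⃗|² = (1.0468e-23)² + (1.0383e-23)² − 2·1.0468e-23·1.0383e-23·cos(38°)
|Δp⃗| = 6.7889e-24 kg·m/s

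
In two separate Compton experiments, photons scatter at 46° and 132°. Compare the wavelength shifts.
132° produces the larger shift by a factor of 5.466

Calculate both shifts using Δλ = λ_C(1 - cos θ):

For θ₁ = 46°:
Δλ₁ = 2.4263 × (1 - cos(46°))
Δλ₁ = 2.4263 × 0.3053
Δλ₁ = 0.7409 pm

For θ₂ = 132°:
Δλ₂ = 2.4263 × (1 - cos(132°))
Δλ₂ = 2.4263 × 1.6691
Δλ₂ = 4.0498 pm

The 132° angle produces the larger shift.
Ratio: 4.0498/0.7409 = 5.466

(Intermediate values are shown rounded; full precision is carried through to the final answer.)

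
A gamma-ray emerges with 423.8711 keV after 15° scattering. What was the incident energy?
436.2000 keV

Convert final energy to wavelength (hc ≈ 1239.842 keV·pm):
λ' = hc/E' = 1239.842 / 423.8711 = 2.9250 pm

Calculate the Compton shift:
Δλ = λ_C(1 - cos(15°))
Δλ = 2.4263 × (1 - cos(15°))
Δλ = 0.0827 pm

Initial wavelength:
λ = λ' - Δλ = 2.9250 - 0.0827 = 2.8424 pm

Initial energy:
E = hc/λ = 1239.842 / 2.8424 = 436.2000 keV

(Intermediate values are shown rounded; full precision is carried through to the final answer.)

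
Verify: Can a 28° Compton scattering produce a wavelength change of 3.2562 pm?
No, inconsistent

Calculate the expected shift for θ = 28°:

Δλ_expected = λ_C(1 - cos(28°))
Δλ_expected = 2.4263 × (1 - cos(28°))
Δλ_expected = 2.4263 × 0.1171
Δλ_expected = 0.2840 pm

Given shift: 3.2562 pm
Expected shift: 0.2840 pm
Difference: 2.9722 pm

The values do not match. The given shift corresponds to θ ≈ 110.0°, not 28°.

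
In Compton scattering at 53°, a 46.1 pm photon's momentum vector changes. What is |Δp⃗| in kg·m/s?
1.2698e-23 kg·m/s

Photon momentum magnitude is p = h/λ.

Initial momentum:
p₀ = h/λ = 6.6261e-34/4.6100e-11 = 1.4373e-23 kg·m/s

After scattering:
λ' = λ + Δλ = 46.1 + 0.9661 = 47.0661 pm
p' = h/λ' = 6.6261e-34/4.7066e-11 = 1.4078e-23 kg·m/s

Momentum is a vector; the scattered photon's direction makes angle θ = 53° with the incident direction. The magnitude of the vector change Δp⃗ = p⃗₀ − p⃗' is found from the law of cosines:
|Δp⃗|² = p₀² + p'² − 2p₀p'cos θ
|Δp⃗|² = (1.4373e-23)² + (1.4078e-23)² − 2·1.4373e-23·1.4078e-23·cos(53°)
|Δp⃗| = 1.2698e-23 kg·m/s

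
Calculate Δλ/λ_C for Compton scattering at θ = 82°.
0.8608 λ_C

The Compton shift formula is:
Δλ = λ_C(1 - cos θ)

Dividing both sides by λ_C:
Δλ/λ_C = 1 - cos θ

For θ = 82°:
Δλ/λ_C = 1 - cos(82°)
Δλ/λ_C = 1 - 0.1392
Δλ/λ_C = 0.8608

This means the shift is 0.8608 × λ_C = 2.0886 pm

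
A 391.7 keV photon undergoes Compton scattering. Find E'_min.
154.6342 keV (at θ = 180°)

The scattered photon has minimum energy when its wavelength is maximum, i.e., when the Compton shift Δλ = λ_C(1 − cos θ) is maximum. This occurs at θ = 180° (backscattering), giving Δλ_max = 2λ_C = 4.8526 pm.

Initial wavelength: λ₀ = hc/E₀ = 3.1653 pm
Maximum final wavelength: λ'_max = λ₀ + 2λ_C = 3.1653 + 4.8526 = 8.0179 pm
Minimum final energy: E'_min = hc/λ'_max = 154.6342 keV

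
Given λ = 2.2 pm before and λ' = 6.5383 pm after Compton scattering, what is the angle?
142.00°

First find the wavelength shift:
Δλ = λ' - λ = 6.5383 - 2.2 = 4.3383 pm

Using Δλ = λ_C(1 - cos θ), with λ_C = h/(m_e·c) ≈ 2.42631024 pm:
cos θ = 1 - Δλ/λ_C
cos θ = 1 - 4.3383/2.42631024
cos θ = -0.788024

θ = arccos(-0.788024)
θ = 142.00°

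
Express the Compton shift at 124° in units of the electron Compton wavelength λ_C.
1.5592 λ_C

The Compton shift formula is:
Δλ = λ_C(1 - cos θ)

Dividing both sides by λ_C:
Δλ/λ_C = 1 - cos θ

For θ = 124°:
Δλ/λ_C = 1 - cos(124°)
Δλ/λ_C = 1 - -0.5592
Δλ/λ_C = 1.5592

This means the shift is 1.5592 × λ_C = 3.7831 pm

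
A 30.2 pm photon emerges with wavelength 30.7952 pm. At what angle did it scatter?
41.00°

First find the wavelength shift:
Δλ = λ' - λ = 30.7952 - 30.2 = 0.5952 pm

Using Δλ = λ_C(1 - cos θ), with λ_C = h/(m_e·c) ≈ 2.42631024 pm:
cos θ = 1 - Δλ/λ_C
cos θ = 1 - 0.5952/2.42631024
cos θ = 0.754689

θ = arccos(0.754689)
θ = 41.00°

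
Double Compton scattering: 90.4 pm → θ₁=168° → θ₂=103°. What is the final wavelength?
98.1717 pm

Apply Compton shift twice:

First scattering at θ₁ = 168°:
Δλ₁ = λ_C(1 - cos(168°))
Δλ₁ = 2.4263 × 1.9781
Δλ₁ = 4.7996 pm

After first scattering:
λ₁ = 90.4 + 4.7996 = 95.1996 pm

Second scattering at θ₂ = 103°:
Δλ₂ = λ_C(1 - cos(103°))
Δλ₂ = 2.4263 × 1.2250
Δλ₂ = 2.9721 pm

Final wavelength:
λ₂ = 95.1996 + 2.9721 = 98.1717 pm

Total shift: Δλ_total = 4.7996 + 2.9721 = 7.7717 pm

(Intermediate values are shown rounded; full precision is carried through to the final answer.)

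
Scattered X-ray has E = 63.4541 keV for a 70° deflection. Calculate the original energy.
69.1000 keV

Convert final energy to wavelength (hc ≈ 1239.842 keV·pm):
λ' = hc/E' = 1239.842 / 63.4541 = 19.5392 pm

Calculate the Compton shift:
Δλ = λ_C(1 - cos(70°))
Δλ = 2.4263 × (1 - cos(70°))
Δλ = 1.5965 pm

Initial wavelength:
λ = λ' - Δλ = 19.5392 - 1.5965 = 17.9427 pm

Initial energy:
E = hc/λ = 1239.842 / 17.9427 = 69.1000 keV

(Intermediate values are shown rounded; full precision is carried through to the final answer.)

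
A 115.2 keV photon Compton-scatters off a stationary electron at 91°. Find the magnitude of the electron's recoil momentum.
8.0037e-23 kg·m/s

The electron is initially at rest, so by conservation of momentum:
p⃗_e = p⃗₀ − p⃗'  (incident photon momentum minus scattered photon momentum)

Photon momentum magnitudes (p = h/λ = E/c):
λ₀ = hc/E₀ = 10.7625 pm → p₀ = h/λ₀ = 6.1566e-23 kg·m/s
Δλ = λ_C(1 − cos 91°) = 2.4687 pm
λ' = 13.2312 pm → p' = h/λ' = 5.0079e-23 kg·m/s

The scattered photon makes angle θ = 91° with the incident direction, so by the law of cosines:
|p⃗_e|² = p₀² + p'² − 2p₀p'cos θ
|p⃗_e|² = (6.1566e-23)² + (5.0079e-23)² − 2·6.1566e-23·5.0079e-23·cos(91°)
|p⃗_e| = 8.0037e-23 kg·m/s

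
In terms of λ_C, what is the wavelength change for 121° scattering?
1.5150 λ_C

The Compton shift formula is:
Δλ = λ_C(1 - cos θ)

Dividing both sides by λ_C:
Δλ/λ_C = 1 - cos θ

For θ = 121°:
Δλ/λ_C = 1 - cos(121°)
Δλ/λ_C = 1 - -0.5150
Δλ/λ_C = 1.5150

This means the shift is 1.5150 × λ_C = 3.6760 pm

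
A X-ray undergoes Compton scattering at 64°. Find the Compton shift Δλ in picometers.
1.3627 pm

Using the Compton scattering formula:
Δλ = λ_C(1 - cos θ)

where λ_C = h/(m_e·c) ≈ 2.4263 pm is the Compton wavelength of an electron.

For θ = 64°:
cos(64°) = 0.4384
1 - cos(64°) = 0.5616

Δλ = 2.4263 × 0.5616
Δλ = 1.3627 pm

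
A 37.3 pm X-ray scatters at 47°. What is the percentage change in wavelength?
2.0686%

Calculate the Compton shift:
Δλ = λ_C(1 - cos(47°))
Δλ = 2.4263 × (1 - cos(47°))
Δλ = 2.4263 × 0.3180
Δλ = 0.7716 pm

Percentage change:
(Δλ/λ₀) × 100 = (0.7716/37.3) × 100
= 2.0686%

(Intermediate values are shown rounded; full precision is carried through to the final answer.)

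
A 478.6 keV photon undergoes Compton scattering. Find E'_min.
166.5742 keV (at θ = 180°)

The scattered photon has minimum energy when its wavelength is maximum, i.e., when the Compton shift Δλ = λ_C(1 − cos θ) is maximum. This occurs at θ = 180° (backscattering), giving Δλ_max = 2λ_C = 4.8526 pm.

Initial wavelength: λ₀ = hc/E₀ = 2.5906 pm
Maximum final wavelength: λ'_max = λ₀ + 2λ_C = 2.5906 + 4.8526 = 7.4432 pm
Minimum final energy: E'_min = hc/λ'_max = 166.5742 keV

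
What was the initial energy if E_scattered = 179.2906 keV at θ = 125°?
400.3002 keV

Convert final energy to wavelength (hc ≈ 1239.842 keV·pm):
λ' = hc/E' = 1239.842 / 179.2906 = 6.9153 pm

Calculate the Compton shift:
Δλ = λ_C(1 - cos(125°))
Δλ = 2.4263 × (1 - cos(125°))
Δλ = 3.8180 pm

Initial wavelength:
λ = λ' - Δλ = 6.9153 - 3.8180 = 3.0973 pm

Initial energy:
E = hc/λ = 1239.842 / 3.0973 = 400.3002 keV

(Intermediate values are shown rounded; full precision is carried through to the final answer.)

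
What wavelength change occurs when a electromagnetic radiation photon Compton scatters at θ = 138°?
4.2294 pm

Using the Compton scattering formula:
Δλ = λ_C(1 - cos θ)

where λ_C = h/(m_e·c) ≈ 2.4263 pm is the Compton wavelength of an electron.

For θ = 138°:
cos(138°) = -0.7431
1 - cos(138°) = 1.7431

Δλ = 2.4263 × 1.7431
Δλ = 4.2294 pm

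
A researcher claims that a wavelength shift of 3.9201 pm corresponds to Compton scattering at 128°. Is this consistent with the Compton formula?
Yes, consistent

Calculate the expected shift for θ = 128°:

Δλ_expected = λ_C(1 - cos(128°))
Δλ_expected = 2.4263 × (1 - cos(128°))
Δλ_expected = 2.4263 × 1.6157
Δλ_expected = 3.9201 pm

Given shift: 3.9201 pm
Expected shift: 3.9201 pm
Difference: 0.0000 pm

The values match. This is consistent with Compton scattering at the stated angle.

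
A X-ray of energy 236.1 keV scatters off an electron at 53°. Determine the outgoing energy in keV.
199.4128 keV

First convert energy to wavelength:
λ = hc/E, with hc ≈ 1239.842 keV·pm (i.e. 1239.842 eV·nm)

For E = 236.1 keV = 236100 eV:
λ = 1239.842 keV·pm / 236.1 keV
λ = 5.2513 pm

Calculate the Compton shift:
Δλ = λ_C(1 - cos(53°)) = 2.4263 × 0.3982
Δλ = 0.9661 pm

Final wavelength:
λ' = 5.2513 + 0.9661 = 6.2175 pm

Final energy:
E' = hc/λ' = 1239.842 / 6.2175 = 199.4128 keV

(Intermediate values are shown rounded; full precision is carried through to the final answer.)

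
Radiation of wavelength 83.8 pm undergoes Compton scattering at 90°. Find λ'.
86.2263 pm

Using the Compton formula: λ' = λ + λ_C(1 − cos θ)

For θ = 90°, cos θ = 0 (exact) = 0.0000, so:
1 − cos 90° = 1 − (0) = 1.0000

Δλ = λ_C × 1.0000 = 2.4263 × 1.0000 = 2.4263 pm

λ' = 83.8 + 2.4263 = 86.2263 pm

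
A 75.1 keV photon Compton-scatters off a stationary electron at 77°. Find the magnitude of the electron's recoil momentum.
4.7524e-23 kg·m/s

The electron is initially at rest, so by conservation of momentum:
p⃗_e = p⃗₀ − p⃗'  (incident photon momentum minus scattered photon momentum)

Photon momentum magnitudes (p = h/λ = E/c):
λ₀ = hc/E₀ = 16.5092 pm → p₀ = h/λ₀ = 4.0136e-23 kg·m/s
Δλ = λ_C(1 − cos 77°) = 1.8805 pm
λ' = 18.3897 pm → p' = h/λ' = 3.6031e-23 kg·m/s

The scattered photon makes angle θ = 77° with the incident direction, so by the law of cosines:
|p⃗_e|² = p₀² + p'² − 2p₀p'cos θ
|p⃗_e|² = (4.0136e-23)² + (3.6031e-23)² − 2·4.0136e-23·3.6031e-23·cos(77°)
|p⃗_e| = 4.7524e-23 kg·m/s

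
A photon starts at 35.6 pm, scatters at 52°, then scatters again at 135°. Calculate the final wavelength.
40.6745 pm

Apply Compton shift twice:

First scattering at θ₁ = 52°:
Δλ₁ = λ_C(1 - cos(52°))
Δλ₁ = 2.4263 × 0.3843
Δλ₁ = 0.9325 pm

After first scattering:
λ₁ = 35.6 + 0.9325 = 36.5325 pm

Second scattering at θ₂ = 135°:
Δλ₂ = λ_C(1 - cos(135°))
Δλ₂ = 2.4263 × 1.7071
Δλ₂ = 4.1420 pm

Final wavelength:
λ₂ = 36.5325 + 4.1420 = 40.6745 pm

Total shift: Δλ_total = 0.9325 + 4.1420 = 5.0745 pm

(Intermediate values are shown rounded; full precision is carried through to the final answer.)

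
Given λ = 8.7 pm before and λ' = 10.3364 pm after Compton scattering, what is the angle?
71.00°

First find the wavelength shift:
Δλ = λ' - λ = 10.3364 - 8.7 = 1.6364 pm

Using Δλ = λ_C(1 - cos θ), with λ_C = h/(m_e·c) ≈ 2.42631024 pm:
cos θ = 1 - Δλ/λ_C
cos θ = 1 - 1.6364/2.42631024
cos θ = 0.325560

θ = arccos(0.325560)
θ = 71.00°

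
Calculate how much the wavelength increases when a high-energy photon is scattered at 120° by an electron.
3.6395 pm

Using the Compton scattering formula:
Δλ = λ_C(1 - cos θ)

where λ_C = h/(m_e·c) ≈ 2.4263 pm is the Compton wavelength of an electron.

For θ = 120°:
cos(120°) = -0.5000
1 - cos(120°) = 1.5000

Δλ = 2.4263 × 1.5000
Δλ = 3.6395 pm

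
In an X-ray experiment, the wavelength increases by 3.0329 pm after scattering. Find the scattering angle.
104.48°

From the Compton formula Δλ = λ_C(1 - cos θ), we can solve for θ:

cos θ = 1 - Δλ/λ_C

Given:
- Δλ = 3.0329 pm
- λ_C = h/(m_e·c) ≈ 2.42631024 pm

cos θ = 1 - 3.0329/2.42631024
cos θ = 1 - 1.250005
cos θ = -0.250005

θ = arccos(-0.250005)
θ = 104.48°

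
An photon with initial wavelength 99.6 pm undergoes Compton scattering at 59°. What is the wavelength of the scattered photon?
100.7767 pm

Using the Compton scattering formula:
λ' = λ + Δλ = λ + λ_C(1 - cos θ)

Given:
- Initial wavelength λ = 99.6 pm
- Scattering angle θ = 59°
- Compton wavelength λ_C ≈ 2.4263 pm

Calculate the shift:
Δλ = 2.4263 × (1 - cos(59°))
Δλ = 2.4263 × 0.4850
Δλ = 1.1767 pm

Final wavelength:
λ' = 99.6 + 1.1767 = 100.7767 pm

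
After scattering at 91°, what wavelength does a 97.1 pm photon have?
99.5687 pm

Using the Compton scattering formula:
λ' = λ + Δλ = λ + λ_C(1 - cos θ)

Given:
- Initial wavelength λ = 97.1 pm
- Scattering angle θ = 91°
- Compton wavelength λ_C ≈ 2.4263 pm

Calculate the shift:
Δλ = 2.4263 × (1 - cos(91°))
Δλ = 2.4263 × 1.0175
Δλ = 2.4687 pm

Final wavelength:
λ' = 97.1 + 2.4687 = 99.5687 pm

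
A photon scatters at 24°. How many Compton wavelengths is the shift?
0.0865 λ_C

The Compton shift formula is:
Δλ = λ_C(1 - cos θ)

Dividing both sides by λ_C:
Δλ/λ_C = 1 - cos θ

For θ = 24°:
Δλ/λ_C = 1 - cos(24°)
Δλ/λ_C = 1 - 0.9135
Δλ/λ_C = 0.0865

This means the shift is 0.0865 × λ_C = 0.2098 pm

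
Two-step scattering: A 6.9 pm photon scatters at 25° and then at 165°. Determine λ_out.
11.8973 pm

Apply Compton shift twice:

First scattering at θ₁ = 25°:
Δλ₁ = λ_C(1 - cos(25°))
Δλ₁ = 2.4263 × 0.0937
Δλ₁ = 0.2273 pm

After first scattering:
λ₁ = 6.9 + 0.2273 = 7.1273 pm

Second scattering at θ₂ = 165°:
Δλ₂ = λ_C(1 - cos(165°))
Δλ₂ = 2.4263 × 1.9659
Δλ₂ = 4.7699 pm

Final wavelength:
λ₂ = 7.1273 + 4.7699 = 11.8973 pm

Total shift: Δλ_total = 0.2273 + 4.7699 = 4.9973 pm

(Intermediate values are shown rounded; full precision is carried through to the final answer.)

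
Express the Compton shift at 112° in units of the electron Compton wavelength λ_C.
1.3746 λ_C

The Compton shift formula is:
Δλ = λ_C(1 - cos θ)

Dividing both sides by λ_C:
Δλ/λ_C = 1 - cos θ

For θ = 112°:
Δλ/λ_C = 1 - cos(112°)
Δλ/λ_C = 1 - -0.3746
Δλ/λ_C = 1.3746

This means the shift is 1.3746 × λ_C = 3.3352 pm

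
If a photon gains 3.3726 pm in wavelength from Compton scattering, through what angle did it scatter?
112.96°

From the Compton formula Δλ = λ_C(1 - cos θ), we can solve for θ:

cos θ = 1 - Δλ/λ_C

Given:
- Δλ = 3.3726 pm
- λ_C = h/(m_e·c) ≈ 2.42631024 pm

cos θ = 1 - 3.3726/2.42631024
cos θ = 1 - 1.390012
cos θ = -0.390012

θ = arccos(-0.390012)
θ = 112.96°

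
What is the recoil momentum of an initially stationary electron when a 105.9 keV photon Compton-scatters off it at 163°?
9.5832e-23 kg·m/s

The electron is initially at rest, so by conservation of momentum:
p⃗_e = p⃗₀ − p⃗'  (incident photon momentum minus scattered photon momentum)

Photon momentum magnitudes (p = h/λ = E/c):
λ₀ = hc/E₀ = 11.7077 pm → p₀ = h/λ₀ = 5.6596e-23 kg·m/s
Δλ = λ_C(1 − cos 163°) = 4.7466 pm
λ' = 16.4543 pm → p' = h/λ' = 4.0270e-23 kg·m/s

The scattered photon makes angle θ = 163° with the incident direction, so by the law of cosines:
|p⃗_e|² = p₀² + p'² − 2p₀p'cos θ
|p⃗_e|² = (5.6596e-23)² + (4.0270e-23)² − 2·5.6596e-23·4.0270e-23·cos(163°)
|p⃗_e| = 9.5832e-23 kg·m/s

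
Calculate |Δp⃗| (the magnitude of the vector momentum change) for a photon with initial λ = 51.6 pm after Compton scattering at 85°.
1.6998e-23 kg·m/s

Photon momentum magnitude is p = h/λ.

Initial momentum:
p₀ = h/λ = 6.6261e-34/5.1600e-11 = 1.2841e-23 kg·m/s

After scattering:
λ' = λ + Δλ = 51.6 + 2.2148 = 53.8148 pm
p' = h/λ' = 6.6261e-34/5.3815e-11 = 1.2313e-23 kg·m/s

Momentum is a vector; the scattered photon's direction makes angle θ = 85° with the incident direction. The magnitude of the vector change Δp⃗ = p⃗₀ − p⃗' is found from the law of cosines:
|Δp⃗|² = p₀² + p'² − 2p₀p'cos θ
|Δp⃗|² = (1.2841e-23)² + (1.2313e-23)² − 2·1.2841e-23·1.2313e-23·cos(85°)
|Δp⃗| = 1.6998e-23 kg·m/s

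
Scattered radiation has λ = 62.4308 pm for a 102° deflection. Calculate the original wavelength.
59.5000 pm

From λ' = λ + Δλ, we have λ = λ' - Δλ

First calculate the Compton shift:
Δλ = λ_C(1 - cos θ)
Δλ = 2.4263 × (1 - cos(102°))
Δλ = 2.4263 × 1.2079
Δλ = 2.9308 pm

Initial wavelength:
λ = λ' - Δλ
λ = 62.4308 - 2.9308
λ = 59.5000 pm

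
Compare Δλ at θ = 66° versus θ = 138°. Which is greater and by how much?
138° produces the larger shift by a factor of 2.938

Calculate both shifts using Δλ = λ_C(1 - cos θ):

For θ₁ = 66°:
Δλ₁ = 2.4263 × (1 - cos(66°))
Δλ₁ = 2.4263 × 0.5933
Δλ₁ = 1.4394 pm

For θ₂ = 138°:
Δλ₂ = 2.4263 × (1 - cos(138°))
Δλ₂ = 2.4263 × 1.7431
Δλ₂ = 4.2294 pm

The 138° angle produces the larger shift.
Ratio: 4.2294/1.4394 = 2.938

(Intermediate values are shown rounded; full precision is carried through to the final answer.)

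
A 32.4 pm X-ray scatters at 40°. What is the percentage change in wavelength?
1.7520%

Calculate the Compton shift:
Δλ = λ_C(1 - cos(40°))
Δλ = 2.4263 × (1 - cos(40°))
Δλ = 2.4263 × 0.2340
Δλ = 0.5676 pm

Percentage change:
(Δλ/λ₀) × 100 = (0.5676/32.4) × 100
= 1.7520%

(Intermediate values are shown rounded; full precision is carried through to the final answer.)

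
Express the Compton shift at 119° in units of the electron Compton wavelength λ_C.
1.4848 λ_C

The Compton shift formula is:
Δλ = λ_C(1 - cos θ)

Dividing both sides by λ_C:
Δλ/λ_C = 1 - cos θ

For θ = 119°:
Δλ/λ_C = 1 - cos(119°)
Δλ/λ_C = 1 - -0.4848
Δλ/λ_C = 1.4848

This means the shift is 1.4848 × λ_C = 3.6026 pm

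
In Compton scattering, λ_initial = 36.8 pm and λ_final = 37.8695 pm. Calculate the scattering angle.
56.00°

First find the wavelength shift:
Δλ = λ' - λ = 37.8695 - 36.8 = 1.0695 pm

Using Δλ = λ_C(1 - cos θ), with λ_C = h/(m_e·c) ≈ 2.42631024 pm:
cos θ = 1 - Δλ/λ_C
cos θ = 1 - 1.0695/2.42631024
cos θ = 0.559207

θ = arccos(0.559207)
θ = 56.00°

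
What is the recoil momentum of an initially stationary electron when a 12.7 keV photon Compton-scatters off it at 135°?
1.2286e-23 kg·m/s

The electron is initially at rest, so by conservation of momentum:
p⃗_e = p⃗₀ − p⃗'  (incident photon momentum minus scattered photon momentum)

Photon momentum magnitudes (p = h/λ = E/c):
λ₀ = hc/E₀ = 97.6254 pm → p₀ = h/λ₀ = 6.7872e-24 kg·m/s
Δλ = λ_C(1 − cos 135°) = 4.1420 pm
λ' = 101.7673 pm → p' = h/λ' = 6.5110e-24 kg·m/s

The scattered photon makes angle θ = 135° with the incident direction, so by the law of cosines:
|p⃗_e|² = p₀² + p'² − 2p₀p'cos θ
|p⃗_e|² = (6.7872e-24)² + (6.5110e-24)² − 2·6.7872e-24·6.5110e-24·cos(135°)
|p⃗_e| = 1.2286e-23 kg·m/s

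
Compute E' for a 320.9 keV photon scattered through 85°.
203.9723 keV

First convert energy to wavelength:
λ = hc/E, with hc ≈ 1239.842 keV·pm (i.e. 1239.842 eV·nm)

For E = 320.9 keV = 320900 eV:
λ = 1239.842 keV·pm / 320.9 keV
λ = 3.8636 pm

Calculate the Compton shift:
Δλ = λ_C(1 - cos(85°)) = 2.4263 × 0.9128
Δλ = 2.2148 pm

Final wavelength:
λ' = 3.8636 + 2.2148 = 6.0785 pm

Final energy:
E' = hc/λ' = 1239.842 / 6.0785 = 203.9723 keV

(Intermediate values are shown rounded; full precision is carried through to the final answer.)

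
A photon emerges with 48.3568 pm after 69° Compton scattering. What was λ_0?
46.8000 pm

From λ' = λ + Δλ, we have λ = λ' - Δλ

First calculate the Compton shift:
Δλ = λ_C(1 - cos θ)
Δλ = 2.4263 × (1 - cos(69°))
Δλ = 2.4263 × 0.6416
Δλ = 1.5568 pm

Initial wavelength:
λ = λ' - Δλ
λ = 48.3568 - 1.5568
λ = 46.8000 pm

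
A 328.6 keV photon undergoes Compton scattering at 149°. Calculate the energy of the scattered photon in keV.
149.7544 keV

First convert energy to wavelength:
λ = hc/E, with hc ≈ 1239.842 keV·pm (i.e. 1239.842 eV·nm)

For E = 328.6 keV = 328600 eV:
λ = 1239.842 keV·pm / 328.6 keV
λ = 3.7731 pm

Calculate the Compton shift:
Δλ = λ_C(1 - cos(149°)) = 2.4263 × 1.8572
Δλ = 4.5061 pm

Final wavelength:
λ' = 3.7731 + 4.5061 = 8.2792 pm

Final energy:
E' = hc/λ' = 1239.842 / 8.2792 = 149.7544 keV

(Intermediate values are shown rounded; full precision is carried through to the final answer.)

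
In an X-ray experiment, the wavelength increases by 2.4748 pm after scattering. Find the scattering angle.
91.15°

From the Compton formula Δλ = λ_C(1 - cos θ), we can solve for θ:

cos θ = 1 - Δλ/λ_C

Given:
- Δλ = 2.4748 pm
- λ_C = h/(m_e·c) ≈ 2.42631024 pm

cos θ = 1 - 2.4748/2.42631024
cos θ = 1 - 1.019985
cos θ = -0.019985

θ = arccos(-0.019985)
θ = 91.15°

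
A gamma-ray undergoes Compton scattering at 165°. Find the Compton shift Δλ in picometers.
4.7699 pm

Using the Compton scattering formula:
Δλ = λ_C(1 - cos θ)

where λ_C = h/(m_e·c) ≈ 2.4263 pm is the Compton wavelength of an electron.

For θ = 165°:
cos(165°) = -0.9659
1 - cos(165°) = 1.9659

Δλ = 2.4263 × 1.9659
Δλ = 4.7699 pm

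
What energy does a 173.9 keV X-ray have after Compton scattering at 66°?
144.6881 keV

First convert energy to wavelength:
λ = hc/E, with hc ≈ 1239.842 keV·pm (i.e. 1239.842 eV·nm)

For E = 173.9 keV = 173900 eV:
λ = 1239.842 keV·pm / 173.9 keV
λ = 7.1296 pm

Calculate the Compton shift:
Δλ = λ_C(1 - cos(66°)) = 2.4263 × 0.5933
Δλ = 1.4394 pm

Final wavelength:
λ' = 7.1296 + 1.4394 = 8.5691 pm

Final energy:
E' = hc/λ' = 1239.842 / 8.5691 = 144.6881 keV

(Intermediate values are shown rounded; full precision is carried through to the final answer.)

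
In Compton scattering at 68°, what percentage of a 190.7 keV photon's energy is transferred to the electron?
0.1892 (or 18.92%)

Calculate initial and final photon energies:

Initial: E₀ = 190.7 keV → λ₀ = 6.5015 pm
Compton shift: Δλ = 1.5174 pm
Final wavelength: λ' = 8.0189 pm
Final energy: E' = 154.6144 keV

Fractional energy loss:
(E₀ - E')/E₀ = (190.7000 - 154.6144)/190.7000
= 36.0856/190.7000
= 0.1892
= 18.92%

(Intermediate values are shown rounded; full precision is carried through to the final answer.)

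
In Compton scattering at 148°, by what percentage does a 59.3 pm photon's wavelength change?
7.5614%

Calculate the Compton shift:
Δλ = λ_C(1 - cos(148°))
Δλ = 2.4263 × (1 - cos(148°))
Δλ = 2.4263 × 1.8480
Δλ = 4.4839 pm

Percentage change:
(Δλ/λ₀) × 100 = (4.4839/59.3) × 100
= 7.5614%

(Intermediate values are shown rounded; full precision is carried through to the final answer.)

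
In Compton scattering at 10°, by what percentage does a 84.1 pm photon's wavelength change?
0.0438%

Calculate the Compton shift:
Δλ = λ_C(1 - cos(10°))
Δλ = 2.4263 × (1 - cos(10°))
Δλ = 2.4263 × 0.0152
Δλ = 0.0369 pm

Percentage change:
(Δλ/λ₀) × 100 = (0.0369/84.1) × 100
= 0.0438%

(Intermediate values are shown rounded; full precision is carried through to the final answer.)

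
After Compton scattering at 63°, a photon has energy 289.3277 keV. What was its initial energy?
418.8000 keV

Convert final energy to wavelength (hc ≈ 1239.842 keV·pm):
λ' = hc/E' = 1239.842 / 289.3277 = 4.2853 pm

Calculate the Compton shift:
Δλ = λ_C(1 - cos(63°))
Δλ = 2.4263 × (1 - cos(63°))
Δλ = 1.3248 pm

Initial wavelength:
λ = λ' - Δλ = 4.2853 - 1.3248 = 2.9605 pm

Initial energy:
E = hc/λ = 1239.842 / 2.9605 = 418.8000 keV

(Intermediate values are shown rounded; full precision is carried through to the final answer.)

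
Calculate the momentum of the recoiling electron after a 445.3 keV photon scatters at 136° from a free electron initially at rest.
3.1357e-22 kg·m/s

The electron is initially at rest, so by conservation of momentum:
p⃗_e = p⃗₀ − p⃗'  (incident photon momentum minus scattered photon momentum)

Photon momentum magnitudes (p = h/λ = E/c):
λ₀ = hc/E₀ = 2.7843 pm → p₀ = h/λ₀ = 2.3798e-22 kg·m/s
Δλ = λ_C(1 − cos 136°) = 4.1717 pm
λ' = 6.9559 pm → p' = h/λ' = 9.5258e-23 kg·m/s

The scattered photon makes angle θ = 136° with the incident direction, so by the law of cosines:
|p⃗_e|² = p₀² + p'² − 2p₀p'cos θ
|p⃗_e|² = (2.3798e-22)² + (9.5258e-23)² − 2·2.3798e-22·9.5258e-23·cos(136°)
|p⃗_e| = 3.1357e-22 kg·m/s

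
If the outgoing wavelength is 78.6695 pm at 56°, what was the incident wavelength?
77.6000 pm

From λ' = λ + Δλ, we have λ = λ' - Δλ

First calculate the Compton shift:
Δλ = λ_C(1 - cos θ)
Δλ = 2.4263 × (1 - cos(56°))
Δλ = 2.4263 × 0.4408
Δλ = 1.0695 pm

Initial wavelength:
λ = λ' - Δλ
λ = 78.6695 - 1.0695
λ = 77.6000 pm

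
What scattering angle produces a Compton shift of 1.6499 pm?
71.34°

From the Compton formula Δλ = λ_C(1 - cos θ), we can solve for θ:

cos θ = 1 - Δλ/λ_C

Given:
- Δλ = 1.6499 pm
- λ_C = h/(m_e·c) ≈ 2.42631024 pm

cos θ = 1 - 1.6499/2.42631024
cos θ = 1 - 0.680004
cos θ = 0.319996

θ = arccos(0.319996)
θ = 71.34°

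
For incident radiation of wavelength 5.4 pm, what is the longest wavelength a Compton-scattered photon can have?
10.2526 pm (at θ = 180°)

The Compton shift is Δλ = λ_C(1 − cos θ).

Since cos θ ranges from −1 to 1, the factor (1 − cos θ) ranges from 0 to 2; the maximum shift occurs at θ = 180° (backscattering):
Δλ_max = 2λ_C = 2 × 2.4263 pm = 4.8526 pm

Maximum scattered wavelength:
λ'_max = λ₀ + Δλ_max = 5.4 + 4.8526 = 10.2526 pm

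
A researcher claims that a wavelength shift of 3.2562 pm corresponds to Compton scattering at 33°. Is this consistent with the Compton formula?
No, inconsistent

Calculate the expected shift for θ = 33°:

Δλ_expected = λ_C(1 - cos(33°))
Δλ_expected = 2.4263 × (1 - cos(33°))
Δλ_expected = 2.4263 × 0.1613
Δλ_expected = 0.3914 pm

Given shift: 3.2562 pm
Expected shift: 0.3914 pm
Difference: 2.8647 pm

The values do not match. The given shift corresponds to θ ≈ 110.0°, not 33°.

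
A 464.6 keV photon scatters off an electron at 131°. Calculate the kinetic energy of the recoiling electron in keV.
279.1819 keV

By energy conservation: K_e = E_initial - E_final

First find the scattered photon energy:
Initial wavelength: λ = hc/E = 2.6686 pm
Compton shift: Δλ = λ_C(1 - cos(131°)) = 4.0181 pm
Final wavelength: λ' = 2.6686 + 4.0181 = 6.6867 pm
Final photon energy: E' = hc/λ' = 185.4181 keV

Electron kinetic energy:
K_e = E - E' = 464.6000 - 185.4181 = 279.1819 keV

(Intermediate values are shown rounded; full precision is carried through to the final answer.)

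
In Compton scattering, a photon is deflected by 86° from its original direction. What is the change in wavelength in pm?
2.2571 pm

Using the Compton scattering formula:
Δλ = λ_C(1 - cos θ)

where λ_C = h/(m_e·c) ≈ 2.4263 pm is the Compton wavelength of an electron.

For θ = 86°:
cos(86°) = 0.0698
1 - cos(86°) = 0.9302

Δλ = 2.4263 × 0.9302
Δλ = 2.2571 pm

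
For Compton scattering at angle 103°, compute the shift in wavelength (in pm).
2.9721 pm

Using the Compton scattering formula:
Δλ = λ_C(1 - cos θ)

where λ_C = h/(m_e·c) ≈ 2.4263 pm is the Compton wavelength of an electron.

For θ = 103°:
cos(103°) = -0.2250
1 - cos(103°) = 1.2250

Δλ = 2.4263 × 1.2250
Δλ = 2.9721 pm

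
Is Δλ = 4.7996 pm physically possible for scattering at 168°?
Yes, consistent

Calculate the expected shift for θ = 168°:

Δλ_expected = λ_C(1 - cos(168°))
Δλ_expected = 2.4263 × (1 - cos(168°))
Δλ_expected = 2.4263 × 1.9781
Δλ_expected = 4.7996 pm

Given shift: 4.7996 pm
Expected shift: 4.7996 pm
Difference: 0.0000 pm

The values match. This is consistent with Compton scattering at the stated angle.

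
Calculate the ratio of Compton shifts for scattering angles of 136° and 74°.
136° produces the larger shift by a factor of 2.374

Calculate both shifts using Δλ = λ_C(1 - cos θ):

For θ₁ = 74°:
Δλ₁ = 2.4263 × (1 - cos(74°))
Δλ₁ = 2.4263 × 0.7244
Δλ₁ = 1.7575 pm

For θ₂ = 136°:
Δλ₂ = 2.4263 × (1 - cos(136°))
Δλ₂ = 2.4263 × 1.7193
Δλ₂ = 4.1717 pm

The 136° angle produces the larger shift.
Ratio: 4.1717/1.7575 = 2.374

(Intermediate values are shown rounded; full precision is carried through to the final answer.)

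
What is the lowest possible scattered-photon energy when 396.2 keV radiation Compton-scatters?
155.3306 keV (at θ = 180°)

The scattered photon has minimum energy when its wavelength is maximum, i.e., when the Compton shift Δλ = λ_C(1 − cos θ) is maximum. This occurs at θ = 180° (backscattering), giving Δλ_max = 2λ_C = 4.8526 pm.

Initial wavelength: λ₀ = hc/E₀ = 3.1293 pm
Maximum final wavelength: λ'_max = λ₀ + 2λ_C = 3.1293 + 4.8526 = 7.9820 pm
Minimum final energy: E'_min = hc/λ'_max = 155.3306 keV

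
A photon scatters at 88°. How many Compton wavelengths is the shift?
0.9651 λ_C

The Compton shift formula is:
Δλ = λ_C(1 - cos θ)

Dividing both sides by λ_C:
Δλ/λ_C = 1 - cos θ

For θ = 88°:
Δλ/λ_C = 1 - cos(88°)
Δλ/λ_C = 1 - 0.0349
Δλ/λ_C = 0.9651

This means the shift is 0.9651 × λ_C = 2.3416 pm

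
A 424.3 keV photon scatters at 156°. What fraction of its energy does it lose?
0.6137 (or 61.37%)

Calculate initial and final photon energies:

Initial: E₀ = 424.3 keV → λ₀ = 2.9221 pm
Compton shift: Δλ = 4.6429 pm
Final wavelength: λ' = 7.5649 pm
Final energy: E' = 163.8931 keV

Fractional energy loss:
(E₀ - E')/E₀ = (424.3000 - 163.8931)/424.3000
= 260.4069/424.3000
= 0.6137
= 61.37%

(Intermediate values are shown rounded; full precision is carried through to the final answer.)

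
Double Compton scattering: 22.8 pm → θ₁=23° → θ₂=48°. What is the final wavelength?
23.7957 pm

Apply Compton shift twice:

First scattering at θ₁ = 23°:
Δλ₁ = λ_C(1 - cos(23°))
Δλ₁ = 2.4263 × 0.0795
Δλ₁ = 0.1929 pm

After first scattering:
λ₁ = 22.8 + 0.1929 = 22.9929 pm

Second scattering at θ₂ = 48°:
Δλ₂ = λ_C(1 - cos(48°))
Δλ₂ = 2.4263 × 0.3309
Δλ₂ = 0.8028 pm

Final wavelength:
λ₂ = 22.9929 + 0.8028 = 23.7957 pm

Total shift: Δλ_total = 0.1929 + 0.8028 = 0.9957 pm

(Intermediate values are shown rounded; full precision is carried through to the final answer.)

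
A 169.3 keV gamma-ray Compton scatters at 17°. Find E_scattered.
166.8841 keV

First convert energy to wavelength:
λ = hc/E, with hc ≈ 1239.842 keV·pm (i.e. 1239.842 eV·nm)

For E = 169.3 keV = 169300 eV:
λ = 1239.842 keV·pm / 169.3 keV
λ = 7.3233 pm

Calculate the Compton shift:
Δλ = λ_C(1 - cos(17°)) = 2.4263 × 0.0437
Δλ = 0.1060 pm

Final wavelength:
λ' = 7.3233 + 0.1060 = 7.4294 pm

Final energy:
E' = hc/λ' = 1239.842 / 7.4294 = 166.8841 keV

(Intermediate values are shown rounded; full precision is carried through to the final answer.)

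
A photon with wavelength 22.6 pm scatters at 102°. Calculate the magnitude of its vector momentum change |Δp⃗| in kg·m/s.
4.3007e-23 kg·m/s

Photon momentum magnitude is p = h/λ.

Initial momentum:
p₀ = h/λ = 6.6261e-34/2.2600e-11 = 2.9319e-23 kg·m/s

After scattering:
λ' = λ + Δλ = 22.6 + 2.9308 = 25.5308 pm
p' = h/λ' = 6.6261e-34/2.5531e-11 = 2.5953e-23 kg·m/s

Momentum is a vector; the scattered photon's direction makes angle θ = 102° with the incident direction. The magnitude of the vector change Δp⃗ = p⃗₀ − p⃗' is found from the law of cosines:
|Δp⃗|² = p₀² + p'² − 2p₀p'cos θ
|Δp⃗|² = (2.9319e-23)² + (2.5953e-23)² − 2·2.9319e-23·2.5953e-23·cos(102°)
|Δp⃗| = 4.3007e-23 kg·m/s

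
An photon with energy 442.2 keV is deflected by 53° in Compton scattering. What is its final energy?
328.8772 keV

First convert energy to wavelength:
λ = hc/E, with hc ≈ 1239.842 keV·pm (i.e. 1239.842 eV·nm)

For E = 442.2 keV = 442200 eV:
λ = 1239.842 keV·pm / 442.2 keV
λ = 2.8038 pm

Calculate the Compton shift:
Δλ = λ_C(1 - cos(53°)) = 2.4263 × 0.3982
Δλ = 0.9661 pm

Final wavelength:
λ' = 2.8038 + 0.9661 = 3.7699 pm

Final energy:
E' = hc/λ' = 1239.842 / 3.7699 = 328.8772 keV

(Intermediate values are shown rounded; full precision is carried through to the final answer.)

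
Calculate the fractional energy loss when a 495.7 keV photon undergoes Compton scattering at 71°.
0.3955 (or 39.55%)

Calculate initial and final photon energies:

Initial: E₀ = 495.7 keV → λ₀ = 2.5012 pm
Compton shift: Δλ = 1.6364 pm
Final wavelength: λ' = 4.1376 pm
Final energy: E' = 299.6543 keV

Fractional energy loss:
(E₀ - E')/E₀ = (495.7000 - 299.6543)/495.7000
= 196.0457/495.7000
= 0.3955
= 39.55%

(Intermediate values are shown rounded; full precision is carried through to the final answer.)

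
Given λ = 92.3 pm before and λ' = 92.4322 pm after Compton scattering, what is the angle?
19.00°

First find the wavelength shift:
Δλ = λ' - λ = 92.4322 - 92.3 = 0.1322 pm

Using Δλ = λ_C(1 - cos θ), with λ_C = h/(m_e·c) ≈ 2.42631024 pm:
cos θ = 1 - Δλ/λ_C
cos θ = 1 - 0.1322/2.42631024
cos θ = 0.945514

θ = arccos(0.945514)
θ = 19.00°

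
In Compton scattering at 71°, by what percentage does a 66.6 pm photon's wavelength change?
2.4570%

Calculate the Compton shift:
Δλ = λ_C(1 - cos(71°))
Δλ = 2.4263 × (1 - cos(71°))
Δλ = 2.4263 × 0.6744
Δλ = 1.6364 pm

Percentage change:
(Δλ/λ₀) × 100 = (1.6364/66.6) × 100
= 2.4570%

(Intermediate values are shown rounded; full precision is carried through to the final answer.)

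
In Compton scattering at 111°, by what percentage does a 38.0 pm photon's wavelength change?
8.6732%

Calculate the Compton shift:
Δλ = λ_C(1 - cos(111°))
Δλ = 2.4263 × (1 - cos(111°))
Δλ = 2.4263 × 1.3584
Δλ = 3.2958 pm

Percentage change:
(Δλ/λ₀) × 100 = (3.2958/38.0) × 100
= 8.6732%

(Intermediate values are shown rounded; full precision is carried through to the final answer.)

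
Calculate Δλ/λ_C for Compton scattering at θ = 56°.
0.4408 λ_C

The Compton shift formula is:
Δλ = λ_C(1 - cos θ)

Dividing both sides by λ_C:
Δλ/λ_C = 1 - cos θ

For θ = 56°:
Δλ/λ_C = 1 - cos(56°)
Δλ/λ_C = 1 - 0.5592
Δλ/λ_C = 0.4408

This means the shift is 0.4408 × λ_C = 1.0695 pm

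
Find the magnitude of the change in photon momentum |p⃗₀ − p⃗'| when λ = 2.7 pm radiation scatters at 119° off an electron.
3.1032e-22 kg·m/s

Photon momentum magnitude is p = h/λ.

Initial momentum:
p₀ = h/λ = 6.6261e-34/2.7000e-12 = 2.4541e-22 kg·m/s

After scattering:
λ' = λ + Δλ = 2.7 + 3.6026 = 6.3026 pm
p' = h/λ' = 6.6261e-34/6.3026e-12 = 1.0513e-22 kg·m/s

Momentum is a vector; the scattered photon's direction makes angle θ = 119° with the incident direction. The magnitude of the vector change Δp⃗ = p⃗₀ − p⃗' is found from the law of cosines:
|Δp⃗|² = p₀² + p'² − 2p₀p'cos θ
|Δp⃗|² = (2.4541e-22)² + (1.0513e-22)² − 2·2.4541e-22·1.0513e-22·cos(119°)
|Δp⃗| = 3.1032e-22 kg·m/s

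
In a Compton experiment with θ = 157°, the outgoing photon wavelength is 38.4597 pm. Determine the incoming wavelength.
33.8000 pm

From λ' = λ + Δλ, we have λ = λ' - Δλ

First calculate the Compton shift:
Δλ = λ_C(1 - cos θ)
Δλ = 2.4263 × (1 - cos(157°))
Δλ = 2.4263 × 1.9205
Δλ = 4.6597 pm

Initial wavelength:
λ = λ' - Δλ
λ = 38.4597 - 4.6597
λ = 33.8000 pm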